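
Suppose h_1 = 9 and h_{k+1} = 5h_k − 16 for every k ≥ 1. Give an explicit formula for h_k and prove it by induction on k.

Claim: h_k = 5^k + 4.

Base case: h_1 = 9, and 5^1 + 4 = 5 + 4 = 9.
Assume h_m = 5^m + 4 for some m ≥ 1.
Then h_{m+1} = 5h_m − 16 = 5·(5^m + 4) − 16 = 5^{m+1} + 20 − 16 = 5^{m+1} + 4.
By induction, h_k = 5^k + 4 for all k ≥ 1.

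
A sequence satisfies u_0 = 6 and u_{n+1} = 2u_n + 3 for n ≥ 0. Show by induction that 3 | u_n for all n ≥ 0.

Base case: u_0 = 6 = 3·2, so 3 | u_0.
Assume 3 | u_m, so u_m = 3t for some integer t.
Then u_{m+1} = 2u_m + 3 = 2·(3t) + 3 = 3(2t + 1), so 3 | u_{m+1}.
Hence 3 | u_n for every n ≥ 0, by induction.

3 | u_n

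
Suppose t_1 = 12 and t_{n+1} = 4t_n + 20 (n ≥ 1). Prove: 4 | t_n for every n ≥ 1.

Base case: t_1 = 12 = 4·3, so 4 | t_1.
Assume 4 | t_k, so t_k = 4s for some integer s.
Then t_{k+1} = 4t_k + 20 = 4·(4s) + 20 = 4(4s + 5), so 4 | t_{k+1}.
By induction, 4 | t_n for all n ≥ 1.

4 | t_n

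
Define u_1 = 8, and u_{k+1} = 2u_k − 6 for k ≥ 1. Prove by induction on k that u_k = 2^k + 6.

Base case: u_1 = 8, and 2^1 + 6 = 2 + 6 = 8.
Assume u_m = 2^m + 6 for some m ≥ 1.
Then u_{m+1} = 2u_m − 6 = 2·(2^m + 6) − 6 = 2^{m+1} + 12 − 6 = 2^{m+1} + 6.
Hence u_k = 2^k + 6 for every k ≥ 1, by induction.

u_k = 2^k + 6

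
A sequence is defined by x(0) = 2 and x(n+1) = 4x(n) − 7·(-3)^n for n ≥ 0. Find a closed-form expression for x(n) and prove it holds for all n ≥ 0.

Claim: x(n) = 4^n + (-3)^n.

Base case: x(0) = 2, and 4^0 + (-3)^0 = 1 + 1 = 2.
Assume x(m) = 4^m + (-3)^m for some m ≥ 0.
Then x(m+1) = 4x(m) − 7·(-3)^m = 4·(4^m + (-3)^m) − 7·(-3)^m = 4^{m+1} + 4·(-3)^m − 7·(-3)^m = 4^{m+1} − 3·(-3)^m = 4^{m+1} + (-3)^{m+1}.
Hence x(n) = 4^n + (-3)^n for every n ≥ 0, by induction.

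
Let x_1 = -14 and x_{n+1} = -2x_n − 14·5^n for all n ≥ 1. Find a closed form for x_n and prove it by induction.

Claim: x_n = 2·(-2)^n − 2·5^n.

Base case: x_1 = -14, and 2·(-2)^1 − 2·5^1 = -4 − 10 = -14.
Assume x_m = 2·(-2)^m − 2·5^m for some m ≥ 1.
Then x_{m+1} = -2x_m − 14·5^m = -2·(2·(-2)^m − 2·5^m) − 14·5^m = 2·(-2)^{m+1} + 4·5^m − 14·5^m = 2·(-2)^{m+1} − 10·5^m = 2·(-2)^{m+1} − 2·5^{m+1}.
Hence x_n = 2·(-2)^n − 2·5^n for every n ≥ 1, by induction.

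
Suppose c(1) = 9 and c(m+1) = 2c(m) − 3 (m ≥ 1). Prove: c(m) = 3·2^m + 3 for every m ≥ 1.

Base case: c(1) = 9, and 3·2^1 + 3 = 6 + 3 = 9.
Assume c(j) = 3·2^j + 3 for some j ≥ 1.
Then c(j+1) = 2c(j) − 3 = 2·(3·2^j + 3) − 3 = 6·2^j + 6 − 3 = 3·2^{j+1} + 3.
Hence c(m) = 3·2^m + 3 for every m ≥ 1, by induction.

c(m) = 3·2^m + 3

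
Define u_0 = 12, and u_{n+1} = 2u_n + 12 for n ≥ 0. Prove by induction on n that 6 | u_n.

Base case: u_0 = 12 = 6·2, so 6 | u_0.
Assume 6 | u_k, so u_k = 6t for some integer t.
Then u_{k+1} = 2u_k + 12 = 2·(6t) + 12 = 6(2t + 2), so 6 | u_{k+1}.
This completes the inductive step, so 6 | u_n for all n ≥ 0.

6 | u_n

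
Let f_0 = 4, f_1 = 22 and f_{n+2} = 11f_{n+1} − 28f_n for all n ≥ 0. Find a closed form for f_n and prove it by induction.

Claim: f_n = 2·4^n + 2·7^n.

Base cases: f_0 = 4 and 2·4^0 + 2·7^0 = 4; f_1 = 22 and 2·4^1 + 2·7^1 = 22.
Assume f_j = 2·4^j + 2·7^j for all 0 ≤ j ≤ r, where r ≥ 1.
Then f_{r+1} = 11f_r − 28f_{r−1} = 11·(2·4^r + 2·7^r) − 28·(2·4^{r−1} + 2·7^{r−1}) = 2·(11·4 − 28)4^{r−1} + 2·(11·7 − 28)7^{r−1} = 32·4^{r−1} + 98·7^{r−1} = 2·4^{r+1} + 2·7^{r+1}.
Hence f_n = 2·4^n + 2·7^n for every n ≥ 0, by strong induction.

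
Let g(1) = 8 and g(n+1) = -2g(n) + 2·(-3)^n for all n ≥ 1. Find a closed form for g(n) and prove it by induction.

Claim: g(n) = -(-2)^n − 2·(-3)^n.

Base case: g(1) = 8, and -(-2)^1 − 2·(-3)^1 = 2 + 6 = 8.
Assume g(m) = -(-2)^m − 2·(-3)^m for some m ≥ 1.
Then g(m+1) = -2g(m) + 2·(-3)^m = -2·(-(-2)^m − 2·(-3)^m) + 2·(-3)^m = -(-2)^{m+1} + 4·(-3)^m + 2·(-3)^m = -(-2)^{m+1} + 6·(-3)^m = -(-2)^{m+1} − 2·(-3)^{m+1}.
By induction, g(n) = -(-2)^n − 2·(-3)^n for all n ≥ 1.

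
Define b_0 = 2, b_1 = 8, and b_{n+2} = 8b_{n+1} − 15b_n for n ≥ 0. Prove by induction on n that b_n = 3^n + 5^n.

Base cases: b_0 = 2 and 3^0 + 5^0 = 2; b_1 = 8 and 3^1 + 5^1 = 8.
Assume b_i = 3^i + 5^i for all 0 ≤ i ≤ j, where j ≥ 1.
Then b_{j+1} = 8b_j − 15b_{j−1} = 8·(3^j + 5^j) − 15·(3^{j−1} + 5^{j−1}) = (8·3 − 15)3^{j−1} + (8·5 − 15)5^{j−1} = 9·3^{j−1} + 25·5^{j−1} = 3^{j+1} + 5^{j+1}.
By strong induction, b_n = 3^n + 5^n for all n ≥ 0.

b_n = 3^n + 5^n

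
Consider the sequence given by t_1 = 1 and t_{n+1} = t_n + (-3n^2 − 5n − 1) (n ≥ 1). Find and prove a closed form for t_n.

Claim: t_n = -n^3 − n^2 + n + 2.

Base case: t_1 = 1, and -1^3 − 1^2 + 1 + 2 = 1.
Assume t_r = -r^3 − r^2 + r + 2.
Then t_{r+1} = t_r + (-3r^2 − 5r − 1) = (-r^3 − r^2 + r + 2) + (-3r^2 − 5r − 1) = -r^3 − 4r^2 − 4r + 1,
and -(r+1)^3 − (r+1)^2 + (r+1) + 2 = -r^3 − 4r^2 − 4r + 1.
Hence t_n = -n^3 − n^2 + n + 2 for every n ≥ 1, by induction.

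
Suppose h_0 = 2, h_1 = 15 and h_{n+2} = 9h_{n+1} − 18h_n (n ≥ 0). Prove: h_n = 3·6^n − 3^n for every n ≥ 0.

Base cases: h_0 = 2 and 3·6^0 − 3^0 = 2; h_1 = 15 and 3·6^1 − 3^1 = 15.
Assume h_i = 3·6^i − 3^i for all 0 ≤ i ≤ j, where j ≥ 1.
Then h_{j+1} = 9h_j − 18h_{j−1} = 9·(3·6^j − 3^j) − 18·(3·6^{j−1} − 3^{j−1}) = 3·(9·6 − 18)6^{j−1} − (9·3 − 18)3^{j−1} = 108·6^{j−1} − 9·3^{j−1} = 3·6^{j+1} − 3^{j+1}.
So the formula holds for j+1, and by strong induction h_n = 3·6^n − 3^n for all n ≥ 0.

h_n = 3·6^n − 3^n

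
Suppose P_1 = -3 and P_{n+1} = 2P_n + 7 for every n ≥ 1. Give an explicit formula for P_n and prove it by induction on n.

Claim: P_n = 2^{n+1} − 7.

Base case: P_1 = -3, and 2^{1+1} − 7 = 4 − 7 = -3.
Assume P_r = 2^{r+1} − 7 for some r ≥ 1.
Then P_{r+1} = 2P_r + 7 = 2·(2^{r+1} − 7) + 7 = 2^{r+2} − 14 + 7 = 2^{r+2} − 7.
Hence P_n = 2^{n+1} − 7 for every n ≥ 1, by induction.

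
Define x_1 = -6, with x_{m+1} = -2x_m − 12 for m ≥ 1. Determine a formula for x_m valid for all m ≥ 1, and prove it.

Claim: x_m = (-2)^m − 4.

Base case: x_1 = -6, and (-2)^1 − 4 = -2 − 4 = -6.
Assume x_r = (-2)^r − 4 for some r ≥ 1.
Then x_{r+1} = -2x_r − 12 = -2·((-2)^r − 4) − 12 = -2·(-2)^r + 8 − 12 = (-2)^{r+1} − 4.
By induction, x_m = (-2)^m − 4 for all m ≥ 1.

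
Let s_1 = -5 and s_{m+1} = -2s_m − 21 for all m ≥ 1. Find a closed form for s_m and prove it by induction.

Claim: s_m = -(-2)^m − 7.

Base case: s_1 = -5, and -(-2)^1 − 7 = 2 − 7 = -5.
Assume s_r = -(-2)^r − 7 for some r ≥ 1.
Then s_{r+1} = -2s_r − 21 = -2·(-(-2)^r − 7) − 21 = 2·(-2)^r + 14 − 21 = -(-2)^{r+1} − 7.
Hence s_m = -(-2)^m − 7 for every m ≥ 1, by induction.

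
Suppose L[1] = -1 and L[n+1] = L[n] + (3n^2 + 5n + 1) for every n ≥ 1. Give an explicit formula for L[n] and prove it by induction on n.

Claim: L[n] = n^3 + n^2 − n − 2.

Base case: L[1] = -1, and 1^3 + 1^2 − 1 − 2 = -1.
Assume L[r] = r^3 + r^2 − r − 2.
Then L[r+1] = L[r] + (3r^2 + 5r + 1) = (r^3 + r^2 − r − 2) + (3r^2 + 5r + 1) = r^3 + 4r^2 + 4r − 1,
and (r+1)^3 + (r+1)^2 − (r+1) − 2 = r^3 + 4r^2 + 4r − 1.
Hence L[n] = n^3 + n^2 − n − 2 for every n ≥ 1, by induction.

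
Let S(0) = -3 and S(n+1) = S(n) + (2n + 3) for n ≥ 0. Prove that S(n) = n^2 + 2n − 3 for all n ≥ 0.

Base case: S(0) = -3, and 0^2 + 2·0 − 3 = -3.
Assume S(m) = m^2 + 2m − 3.
Then S(m+1) = S(m) + (2m + 3) = (m^2 + 2m − 3) + (2m + 3) = m^2 + 4m,
and (m+1)^2 + 2·(m+1) − 3 = m^2 + 4m.
By induction, S(n) = n^2 + 2n − 3 for all n ≥ 0.

S(n) = n^2 + 2n − 3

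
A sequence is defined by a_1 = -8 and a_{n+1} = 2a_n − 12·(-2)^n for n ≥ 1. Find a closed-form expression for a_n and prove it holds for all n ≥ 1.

Claim: a_n = -2^n + 3·(-2)^n.

Base case: a_1 = -8, and -2^1 + 3·(-2)^1 = -2 − 6 = -8.
Assume a_j = -2^j + 3·(-2)^j for some j ≥ 1.
Then a_{j+1} = 2a_j − 12·(-2)^j = 2·(-2^j + 3·(-2)^j) − 12·(-2)^j = -2^{j+1} + 6·(-2)^j − 12·(-2)^j = -2^{j+1} − 6·(-2)^j = -2^{j+1} + 3·(-2)^{j+1}.
So the formula holds for j+1, and by induction a_n = -2^n + 3·(-2)^n for all n ≥ 1.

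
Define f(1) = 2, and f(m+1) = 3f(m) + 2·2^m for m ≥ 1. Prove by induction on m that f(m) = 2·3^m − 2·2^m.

Base case: f(1) = 2, and 2·3^1 − 2·2^1 = 6 − 4 = 2.
Assume f(k) = 2·3^k − 2·2^k for some k ≥ 1.
Then f(k+1) = 3f(k) + 2·2^k = 3·(2·3^k − 2·2^k) + 2·2^k = 2·3^{k+1} − 6·2^k + 2·2^k = 2·3^{k+1} − 4·2^k = 2·3^{k+1} − 2·2^{k+1}.
So the formula holds for k+1, and by induction f(m) = 2·3^m − 2·2^m for all m ≥ 1.

f(m) = 2·3^m − 2·2^m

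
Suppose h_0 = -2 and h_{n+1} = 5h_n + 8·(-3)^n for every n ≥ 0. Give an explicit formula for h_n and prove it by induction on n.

Claim: h_n = -5^n − (-3)^n.

Base case: h_0 = -2, and -5^0 − (-3)^0 = -1 − 1 = -2.
Assume h_r = -5^r − (-3)^r for some r ≥ 0.
Then h_{r+1} = 5h_r + 8·(-3)^r = 5·(-5^r − (-3)^r) + 8·(-3)^r = -5^{r+1} − 5·(-3)^r + 8·(-3)^r = -5^{r+1} + 3·(-3)^r = -5^{r+1} − (-3)^{r+1}.
So the formula holds for r+1, and by induction h_n = -5^n − (-3)^n for all n ≥ 0.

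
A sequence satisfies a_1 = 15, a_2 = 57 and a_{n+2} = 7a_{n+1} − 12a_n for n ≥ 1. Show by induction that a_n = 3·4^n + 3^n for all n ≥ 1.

Base cases: a_1 = 15 and 3·4^1 + 3^1 = 15; a_2 = 57 and 3·4^2 + 3^2 = 57.
Assume a_i = 3·4^i + 3^i for all 1 ≤ i ≤ j, where j ≥ 2.
Then a_{j+1} = 7a_j − 12a_{j−1} = 7·(3·4^j + 3^j) − 12·(3·4^{j−1} + 3^{j−1}) = 3·(7·4 − 12)4^{j−1} + (7·3 − 12)3^{j−1} = 48·4^{j−1} + 9·3^{j−1} = 3·4^{j+1} + 3^{j+1}.
This completes the inductive step, so a_n = 3·4^n + 3^n for all n ≥ 1.

a_n = 3·4^n + 3^n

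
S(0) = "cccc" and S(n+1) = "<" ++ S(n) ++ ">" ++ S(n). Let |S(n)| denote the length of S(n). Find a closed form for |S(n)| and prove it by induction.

Claim: |S(n)| = 6·2^n − 2.

Base case: |S(0)| = 4, and 6·2^0 − 2 = 4.
Assume |S(r)| = 6·2^r − 2.
Then |S(r+1)| = 1 + |S(r)| + 1 + |S(r)| = 2|S(r)| + 2 = 2(6·2^r − 2) + 2 = 6·2^{r+1} − 4 + 2 = 6·2^{r+1} − 2.
Hence |S(n)| = 6·2^n − 2 for every n ≥ 0, by induction.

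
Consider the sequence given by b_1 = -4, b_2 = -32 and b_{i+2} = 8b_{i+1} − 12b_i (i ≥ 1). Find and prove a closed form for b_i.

Claim: b_i = -6^i + 2^i.

Base cases: b_1 = -4 and -6^1 + 2^1 = -4; b_2 = -32 and -6^2 + 2^2 = -32.
Assume b_j = -6^j + 2^j for all 1 ≤ j ≤ k, where k ≥ 2.
Then b_{k+1} = 8b_k − 12b_{k−1} = 8·(-6^k + 2^k) − 12·(-6^{k−1} + 2^{k−1}) = -(8·6 − 12)6^{k−1} + (8·2 − 12)2^{k−1} = -36·6^{k−1} + 4·2^{k−1} = -6^{k+1} + 2^{k+1}.
So the formula holds for k+1, and by strong induction b_i = -6^i + 2^i for all i ≥ 1.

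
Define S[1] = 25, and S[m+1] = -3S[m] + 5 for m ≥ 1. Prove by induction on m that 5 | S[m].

Base case: S[1] = 25 = 5·5, so 5 | S[1].
Assume 5 | S[j], so S[j] = 5t for some integer t.
Then S[j+1] = -3S[j] + 5 = -3·(5t) + 5 = 5(-3t + 1), so 5 | S[j+1].
Hence 5 | S[m] for every m ≥ 1, by induction.

5 | S[m]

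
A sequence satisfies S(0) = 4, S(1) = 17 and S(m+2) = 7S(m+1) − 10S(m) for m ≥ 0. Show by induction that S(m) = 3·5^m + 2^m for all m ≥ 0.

Base cases: S(0) = 4 and 3·5^0 + 2^0 = 4; S(1) = 17 and 3·5^1 + 2^1 = 17.
Assume S(j) = 3·5^j + 2^j for all 0 ≤ j ≤ r, where r ≥ 1.
Then S(r+1) = 7S(r) − 10S(r−1) = 7·(3·5^r + 2^r) − 10·(3·5^{r−1} + 2^{r−1}) = 3·(7·5 − 10)5^{r−1} + (7·2 − 10)2^{r−1} = 75·5^{r−1} + 4·2^{r−1} = 3·5^{r+1} + 2^{r+1}.
Hence S(m) = 3·5^m + 2^m for every m ≥ 0, by strong induction.

S(m) = 3·5^m + 2^m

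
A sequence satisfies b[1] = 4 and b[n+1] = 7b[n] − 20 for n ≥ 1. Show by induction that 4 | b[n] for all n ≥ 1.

Base case: b[1] = 4 = 4·1, so 4 | b[1].
Assume 4 | b[j], so b[j] = 4t for some integer t.
Then b[j+1] = 7b[j] − 20 = 7·(4t) − 20 = 4(7t − 5), so 4 | b[j+1].
So the property holds for j+1, and by induction 4 | b[n] for all n ≥ 1.

4 | b[n]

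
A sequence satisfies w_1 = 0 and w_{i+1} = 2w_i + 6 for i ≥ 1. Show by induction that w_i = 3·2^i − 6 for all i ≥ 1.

Base case: w_1 = 0, and 3·2^1 − 6 = 6 − 6 = 0.
Assume w_j = 3·2^j − 6 for some j ≥ 1.
Then w_{j+1} = 2w_j + 6 = 2·(3·2^j − 6) + 6 = 6·2^j − 12 + 6 = 3·2^{j+1} − 6.
So the formula holds for j+1, and by induction w_i = 3·2^i − 6 for all i ≥ 1.

w_i = 3·2^i − 6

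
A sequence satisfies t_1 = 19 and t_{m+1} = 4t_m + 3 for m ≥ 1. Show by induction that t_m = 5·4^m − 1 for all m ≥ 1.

Base case: t_1 = 19, and 5·4^1 − 1 = 20 − 1 = 19.
Assume t_k = 5·4^k − 1 for some k ≥ 1.
Then t_{k+1} = 4t_k + 3 = 4·(5·4^k − 1) + 3 = 20·4^k − 4 + 3 = 5·4^{k+1} − 1.
By induction, t_m = 5·4^m − 1 for all m ≥ 1.

t_m = 5·4^m − 1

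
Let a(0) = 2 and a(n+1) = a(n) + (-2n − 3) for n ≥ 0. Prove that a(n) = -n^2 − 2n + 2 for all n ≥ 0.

Base case: a(0) = 2, and -0^2 − 2·0 + 2 = 2.
Assume a(j) = -j^2 − 2j + 2.
Then a(j+1) = a(j) + (-2j − 3) = (-j^2 − 2j + 2) + (-2j − 3) = -j^2 − 4j − 1,
and -(j+1)^2 − 2·(j+1) + 2 = -j^2 − 4j − 1.
By induction, a(n) = -n^2 − 2n + 2 for all n ≥ 0.

a(n) = -n^2 − 2n + 2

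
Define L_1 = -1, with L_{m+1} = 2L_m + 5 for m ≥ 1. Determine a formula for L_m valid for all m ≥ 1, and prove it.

Claim: L_m = 2^{m+1} − 5.

Base case: L_1 = -1, and 2^{1+1} − 5 = 4 − 5 = -1.
Assume L_r = 2^{r+1} − 5 for some r ≥ 1.
Then L_{r+1} = 2L_r + 5 = 2·(2^{r+1} − 5) + 5 = 2^{r+2} − 10 + 5 = 2^{r+2} − 5.
So the formula holds for r+1, and by induction L_m = 2^{m+1} − 5 for all m ≥ 1.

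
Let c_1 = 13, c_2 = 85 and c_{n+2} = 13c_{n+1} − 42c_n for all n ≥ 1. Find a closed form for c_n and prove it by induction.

Claim: c_n = 7^n + 6^n.

Base cases: c_1 = 13 and 7^1 + 6^1 = 13; c_2 = 85 and 7^2 + 6^2 = 85.
Assume c_j = 7^j + 6^j for all 1 ≤ j ≤ m, where m ≥ 2.
Then c_{m+1} = 13c_m − 42c_{m−1} = 13·(7^m + 6^m) − 42·(7^{m−1} + 6^{m−1}) = (13·7 − 42)7^{m−1} + (13·6 − 42)6^{m−1} = 49·7^{m−1} + 36·6^{m−1} = 7^{m+1} + 6^{m+1}.
Hence c_n = 7^n + 6^n for every n ≥ 1, by strong induction.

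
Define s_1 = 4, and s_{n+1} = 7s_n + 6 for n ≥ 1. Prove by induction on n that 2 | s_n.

Base case: s_1 = 4 = 2·2, so 2 | s_1.
Assume 2 | s_r, so s_r = 2t for some integer t.
Then s_{r+1} = 7s_r + 6 = 7·(2t) + 6 = 2(7t + 3), so 2 | s_{r+1}.
By induction, 2 | s_n for all n ≥ 1.

2 | s_n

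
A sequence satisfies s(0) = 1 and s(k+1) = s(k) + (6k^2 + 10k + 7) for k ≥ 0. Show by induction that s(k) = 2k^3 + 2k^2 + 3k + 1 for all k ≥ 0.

Base case: s(0) = 1, and 2·0^3 + 2·0^2 + 3·0 + 1 = 1.
Assume s(j) = 2j^3 + 2j^2 + 3j + 1.
Then s(j+1) = s(j) + (6j^2 + 10j + 7) = (2j^3 + 2j^2 + 3j + 1) + (6j^2 + 10j + 7) = 2j^3 + 8j^2 + 13j + 8,
and 2·(j+1)^3 + 2·(j+1)^2 + 3·(j+1) + 1 = 2j^3 + 8j^2 + 13j + 8.
By induction, s(k) = 2k^3 + 2k^2 + 3k + 1 for all k ≥ 0.

s(k) = 2k^3 + 2k^2 + 3k + 1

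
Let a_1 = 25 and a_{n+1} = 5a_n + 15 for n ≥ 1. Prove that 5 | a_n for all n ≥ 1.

Base case: a_1 = 25 = 5·5, so 5 | a_1.
Assume 5 | a_m, so a_m = 5t for some integer t.
Then a_{m+1} = 5a_m + 15 = 5·(5t) + 15 = 5(5t + 3), so 5 | a_{m+1}.
Hence 5 | a_n for every n ≥ 1, by induction.

5 | a_n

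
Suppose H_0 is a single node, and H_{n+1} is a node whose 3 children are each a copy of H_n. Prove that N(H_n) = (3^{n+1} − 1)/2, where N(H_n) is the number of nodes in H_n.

Base case: N(H_0) = 1, and (3^{0+1} − 1)/2 = 1.
Assume N(H_k) = (3^{k+1} − 1)/2.
Then N(H_{k+1}) = 1 + 3N(H_k) = 1 + 3·(3^{k+1} − 1)/2 = 1 + (3^{k+2} − 3)/2 = (2 + 3^{k+2} − 3)/2 = (3^{k+2} − 1)/2.
So the formula holds for k+1, and by induction N(H_n) = (3^{n+1} − 1)/2 for all n ≥ 0.

N(H_n) = (3^{n+1} − 1)/2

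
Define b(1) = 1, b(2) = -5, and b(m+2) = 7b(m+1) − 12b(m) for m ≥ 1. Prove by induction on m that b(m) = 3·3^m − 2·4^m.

Base cases: b(1) = 1 and 3·3^1 − 2·4^1 = 1; b(2) = -5 and 3·3^2 − 2·4^2 = -5.
Assume b(j) = 3·3^j − 2·4^j for all 1 ≤ j ≤ r, where r ≥ 2.
Then b(r+1) = 7b(r) − 12b(r−1) = 7·(3·3^r − 2·4^r) − 12·(3·3^{r−1} − 2·4^{r−1}) = 3·(7·3 − 12)3^{r−1} − 2·(7·4 − 12)4^{r−1} = 27·3^{r−1} − 32·4^{r−1} = 3·3^{r+1} − 2·4^{r+1}.
Hence b(m) = 3·3^m − 2·4^m for every m ≥ 1, by strong induction.

b(m) = 3·3^m − 2·4^m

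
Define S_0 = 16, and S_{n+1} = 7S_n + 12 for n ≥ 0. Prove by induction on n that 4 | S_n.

Base case: S_0 = 16 = 4·4, so 4 | S_0.
Assume 4 | S_r, so S_r = 4t for some integer t.
Then S_{r+1} = 7S_r + 12 = 7·(4t) + 12 = 4(7t + 3), so 4 | S_{r+1}.
This completes the inductive step, so 4 | S_n for all n ≥ 0.

4 | S_n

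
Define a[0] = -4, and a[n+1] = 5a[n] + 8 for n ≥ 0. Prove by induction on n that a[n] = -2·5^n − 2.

Base case: a[0] = -4, and -2·5^0 − 2 = -2 − 2 = -4.
Assume a[k] = -2·5^k − 2 for some k ≥ 0.
Then a[k+1] = 5a[k] + 8 = 5·(-2·5^k − 2) + 8 = -10·5^k − 10 + 8 = -2·5^{k+1} − 2.
By induction, a[n] = -2·5^n − 2 for all n ≥ 0.

a[n] = -2·5^n − 2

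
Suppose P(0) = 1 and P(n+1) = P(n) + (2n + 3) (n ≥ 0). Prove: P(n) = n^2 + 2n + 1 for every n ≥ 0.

Base case: P(0) = 1, and 0^2 + 2·0 + 1 = 1.
Assume P(m) = m^2 + 2m + 1.
Then P(m+1) = P(m) + (2m + 3) = (m^2 + 2m + 1) + (2m + 3) = m^2 + 4m + 4,
and (m+1)^2 + 2·(m+1) + 1 = m^2 + 4m + 4.
Hence P(n) = n^2 + 2n + 1 for every n ≥ 0, by induction.

P(n) = n^2 + 2n + 1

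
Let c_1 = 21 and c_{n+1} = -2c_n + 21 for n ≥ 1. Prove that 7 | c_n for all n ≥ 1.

Base case: c_1 = 21 = 7·3, so 7 | c_1.
Assume 7 | c_m, so c_m = 7t for some integer t.
Then c_{m+1} = -2c_m + 21 = -2·(7t) + 21 = 7(-2t + 3), so 7 | c_{m+1}.
By induction, 7 | c_n for all n ≥ 1.

7 | c_n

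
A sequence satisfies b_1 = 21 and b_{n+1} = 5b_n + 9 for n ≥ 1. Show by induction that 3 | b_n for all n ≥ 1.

Base case: b_1 = 21 = 3·7, so 3 | b_1.
Assume 3 | b_j, so b_j = 3t for some integer t.
Then b_{j+1} = 5b_j + 9 = 5·(3t) + 9 = 3(5t + 3), so 3 | b_{j+1}.
Hence 3 | b_n for every n ≥ 1, by induction.

3 | b_n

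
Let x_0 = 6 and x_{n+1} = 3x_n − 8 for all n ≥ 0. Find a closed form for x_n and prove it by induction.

Claim: x_n = 2·3^n + 4.

Base case: x_0 = 6, and 2·3^0 + 4 = 2 + 4 = 6.
Assume x_k = 2·3^k + 4 for some k ≥ 0.
Then x_{k+1} = 3x_k − 8 = 3·(2·3^k + 4) − 8 = 6·3^k + 12 − 8 = 2·3^{k+1} + 4.
So the formula holds for k+1, and by induction x_n = 2·3^n + 4 for all n ≥ 0.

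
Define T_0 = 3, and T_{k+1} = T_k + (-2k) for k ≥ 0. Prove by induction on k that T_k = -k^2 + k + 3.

Base case: T_0 = 3, and -0^2 + 0 + 3 = 3.
Assume T_m = -m^2 + m + 3.
Then T_{m+1} = T_m + (-2m) = (-m^2 + m + 3) + (-2m) = -m^2 − m + 3,
and -(m+1)^2 + (m+1) + 3 = -m^2 − m + 3.
This completes the inductive step, so T_k = -k^2 + k + 3 for all k ≥ 0.

T_k = -k^2 + k + 3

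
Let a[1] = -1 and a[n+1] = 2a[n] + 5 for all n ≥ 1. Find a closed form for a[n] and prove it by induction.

Claim: a[n] = 2^{n+1} − 5.

Base case: a[1] = -1, and 2^{1+1} − 5 = 4 − 5 = -1.
Assume a[k] = 2^{k+1} − 5 for some k ≥ 1.
Then a[k+1] = 2a[k] + 5 = 2·(2^{k+1} − 5) + 5 = 2^{k+2} − 10 + 5 = 2^{k+2} − 5.
So the formula holds for k+1, and by induction a[n] = 2^{n+1} − 5 for all n ≥ 1.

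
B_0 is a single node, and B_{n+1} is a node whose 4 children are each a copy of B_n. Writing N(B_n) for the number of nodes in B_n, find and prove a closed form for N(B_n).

Claim: N(B_n) = (4^{n+1} − 1)/3.

Base case: N(B_0) = 1, and (4^{0+1} − 1)/3 = 1.
Assume N(B_m) = (4^{m+1} − 1)/3.
Then N(B_{m+1}) = 1 + 4N(B_m) = 1 + 4·(4^{m+1} − 1)/3 = 1 + (4^{m+2} − 4)/3 = (3 + 4^{m+2} − 4)/3 = (4^{m+2} − 1)/3.
This completes the inductive step, so N(B_n) = (4^{n+1} − 1)/3 for all n ≥ 0.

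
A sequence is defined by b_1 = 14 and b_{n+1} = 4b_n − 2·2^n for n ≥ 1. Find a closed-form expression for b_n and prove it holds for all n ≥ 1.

Claim: b_n = 3·4^n + 2^n.

Base case: b_1 = 14, and 3·4^1 + 2^1 = 12 + 2 = 14.
Assume b_k = 3·4^k + 2^k for some k ≥ 1.
Then b_{k+1} = 4b_k − 2·2^k = 4·(3·4^k + 2^k) − 2·2^k = 3·4^{k+1} + 4·2^k − 2·2^k = 3·4^{k+1} + 2·2^k = 3·4^{k+1} + 2^{k+1}.
So the formula holds for k+1, and by induction b_n = 3·4^n + 2^n for all n ≥ 1.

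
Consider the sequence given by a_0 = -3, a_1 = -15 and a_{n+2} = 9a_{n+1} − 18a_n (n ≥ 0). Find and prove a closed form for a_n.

Claim: a_n = -3^n − 2·6^n.

Base cases: a_0 = -3 and -3^0 − 2·6^0 = -3; a_1 = -15 and -3^1 − 2·6^1 = -15.
Assume a_j = -3^j − 2·6^j for all 0 ≤ j ≤ m, where m ≥ 1.
Then a_{m+1} = 9a_m − 18a_{m−1} = 9·(-3^m − 2·6^m) − 18·(-3^{m−1} − 2·6^{m−1}) = -(9·3 − 18)3^{m−1} − 2·(9·6 − 18)6^{m−1} = -9·3^{m−1} − 72·6^{m−1} = -3^{m+1} − 2·6^{m+1}.
This completes the inductive step, so a_n = -3^n − 2·6^n for all n ≥ 0.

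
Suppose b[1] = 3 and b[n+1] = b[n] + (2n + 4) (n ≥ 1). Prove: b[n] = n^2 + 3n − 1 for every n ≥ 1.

Base case: b[1] = 3, and 1^2 + 3·1 − 1 = 3.
Assume b[j] = j^2 + 3j − 1.
Then b[j+1] = b[j] + (2j + 4) = (j^2 + 3j − 1) + (2j + 4) = j^2 + 5j + 3,
and (j+1)^2 + 3·(j+1) − 1 = j^2 + 5j + 3.
This completes the inductive step, so b[n] = n^2 + 3n − 1 for all n ≥ 1.

b[n] = n^2 + 3n − 1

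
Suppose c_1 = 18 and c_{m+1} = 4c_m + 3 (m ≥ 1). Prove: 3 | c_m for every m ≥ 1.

Base case: c_1 = 18 = 3·6, so 3 | c_1.
Assume 3 | c_j, so c_j = 3t for some integer t.
Then c_{j+1} = 4c_j + 3 = 4·(3t) + 3 = 3(4t + 1), so 3 | c_{j+1}.
So the property holds for j+1, and by induction 3 | c_m for all m ≥ 1.

3 | c_m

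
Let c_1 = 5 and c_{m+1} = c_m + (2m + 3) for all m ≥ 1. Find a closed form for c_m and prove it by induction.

Claim: c_m = m^2 + 2m + 2.

Base case: c_1 = 5, and 1^2 + 2·1 + 2 = 5.
Assume c_j = j^2 + 2j + 2.
Then c_{j+1} = c_j + (2j + 3) = (j^2 + 2j + 2) + (2j + 3) = j^2 + 4j + 5,
and (j+1)^2 + 2·(j+1) + 2 = j^2 + 4j + 5.
Hence c_m = m^2 + 2m + 2 for every m ≥ 1, by induction.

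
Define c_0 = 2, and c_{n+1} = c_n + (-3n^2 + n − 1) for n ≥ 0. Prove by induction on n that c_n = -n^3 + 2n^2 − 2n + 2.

Base case: c_0 = 2, and -0^3 + 2·0^2 − 2·0 + 2 = 2.
Assume c_j = -j^3 + 2j^2 − 2j + 2.
Then c_{j+1} = c_j + (-3j^2 + j − 1) = (-j^3 + 2j^2 − 2j + 2) + (-3j^2 + j − 1) = -j^3 − j^2 − j + 1,
and -(j+1)^3 + 2·(j+1)^2 − 2·(j+1) + 2 = -j^3 − j^2 − j + 1.
This completes the inductive step, so c_n = -n^3 + 2n^2 − 2n + 2 for all n ≥ 0.

c_n = -n^3 + 2n^2 − 2n + 2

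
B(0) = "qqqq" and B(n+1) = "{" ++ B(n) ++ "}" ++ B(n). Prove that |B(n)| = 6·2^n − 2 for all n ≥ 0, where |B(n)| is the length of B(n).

Base case: |B(0)| = 4, and 6·2^0 − 2 = 4.
Assume |B(j)| = 6·2^j − 2.
Then |B(j+1)| = 1 + |B(j)| + 1 + |B(j)| = 2|B(j)| + 2 = 2(6·2^j − 2) + 2 = 6·2^{j+1} − 4 + 2 = 6·2^{j+1} − 2.
This completes the inductive step, so |B(n)| = 6·2^n − 2 for all n ≥ 0.

|B(n)| = 6·2^n − 2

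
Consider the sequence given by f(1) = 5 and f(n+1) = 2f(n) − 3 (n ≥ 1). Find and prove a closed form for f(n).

Claim: f(n) = 2^n + 3.

Base case: f(1) = 5, and 2^1 + 3 = 2 + 3 = 5.
Assume f(m) = 2^m + 3 for some m ≥ 1.
Then f(m+1) = 2f(m) − 3 = 2·(2^m + 3) − 3 = 2^{m+1} + 6 − 3 = 2^{m+1} + 3.
This completes the inductive step, so f(n) = 2^n + 3 for all n ≥ 1.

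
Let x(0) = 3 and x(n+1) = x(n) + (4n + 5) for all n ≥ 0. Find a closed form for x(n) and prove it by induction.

Claim: x(n) = 2n^2 + 3n + 3.

Base case: x(0) = 3, and 2·0^2 + 3·0 + 3 = 3.
Assume x(j) = 2j^2 + 3j + 3.
Then x(j+1) = x(j) + (4j + 5) = (2j^2 + 3j + 3) + (4j + 5) = 2j^2 + 7j + 8,
and 2·(j+1)^2 + 3·(j+1) + 3 = 2j^2 + 7j + 8.
By induction, x(n) = 2n^2 + 3n + 3 for all n ≥ 0.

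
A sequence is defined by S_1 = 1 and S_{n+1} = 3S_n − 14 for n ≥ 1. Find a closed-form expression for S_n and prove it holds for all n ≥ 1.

Claim: S_n = -2·3^n + 7.

Base case: S_1 = 1, and -2·3^1 + 7 = -6 + 7 = 1.
Assume S_m = -2·3^m + 7 for some m ≥ 1.
Then S_{m+1} = 3S_m − 14 = 3·(-2·3^m + 7) − 14 = -6·3^m + 21 − 14 = -2·3^{m+1} + 7.
Hence S_n = -2·3^n + 7 for every n ≥ 1, by induction.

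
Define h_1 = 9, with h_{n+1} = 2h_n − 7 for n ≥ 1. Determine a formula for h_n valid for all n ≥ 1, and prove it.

Claim: h_n = 2^n + 7.

Base case: h_1 = 9, and 2^1 + 7 = 2 + 7 = 9.
Assume h_r = 2^r + 7 for some r ≥ 1.
Then h_{r+1} = 2h_r − 7 = 2·(2^r + 7) − 7 = 2^{r+1} + 14 − 7 = 2^{r+1} + 7.
This completes the inductive step, so h_n = 2^n + 7 for all n ≥ 1.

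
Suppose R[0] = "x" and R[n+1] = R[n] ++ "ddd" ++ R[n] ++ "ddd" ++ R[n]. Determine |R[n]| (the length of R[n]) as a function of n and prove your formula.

Claim: |R[n]| = 4·3^n − 3.

Base case: |R[0]| = 1, and 4·3^0 − 3 = 1.
Assume |R[k]| = 4·3^k − 3.
Then |R[k+1]| = 3|R[k]| + 6 = 3(4·3^k − 3) + 6 = 4·3^{k+1} − 9 + 6 = 4·3^{k+1} − 3.
So the formula holds for k+1, and by induction |R[n]| = 4·3^n − 3 for all n ≥ 0.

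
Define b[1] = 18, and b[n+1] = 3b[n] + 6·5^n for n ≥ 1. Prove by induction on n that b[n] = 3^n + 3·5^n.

Base case: b[1] = 18, and 3^1 + 3·5^1 = 3 + 15 = 18.
Assume b[k] = 3^k + 3·5^k for some k ≥ 1.
Then b[k+1] = 3b[k] + 6·5^k = 3·(3^k + 3·5^k) + 6·5^k = 3^{k+1} + 9·5^k + 6·5^k = 3^{k+1} + 15·5^k = 3^{k+1} + 3·5^{k+1}.
So the formula holds for k+1, and by induction b[n] = 3^n + 3·5^n for all n ≥ 1.

b[n] = 3^n + 3·5^n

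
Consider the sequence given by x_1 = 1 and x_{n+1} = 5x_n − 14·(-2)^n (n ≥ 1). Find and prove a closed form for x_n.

Claim: x_n = 5^n + 2·(-2)^n.

Base case: x_1 = 1, and 5^1 + 2·(-2)^1 = 5 − 4 = 1.
Assume x_j = 5^j + 2·(-2)^j for some j ≥ 1.
Then x_{j+1} = 5x_j − 14·(-2)^j = 5·(5^j + 2·(-2)^j) − 14·(-2)^j = 5^{j+1} + 10·(-2)^j − 14·(-2)^j = 5^{j+1} − 4·(-2)^j = 5^{j+1} + 2·(-2)^{j+1}.
This completes the inductive step, so x_n = 5^n + 2·(-2)^n for all n ≥ 1.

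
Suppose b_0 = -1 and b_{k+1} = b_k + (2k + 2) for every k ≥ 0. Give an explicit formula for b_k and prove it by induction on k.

Claim: b_k = k^2 + k − 1.

Base case: b_0 = -1, and 0^2 + 0 − 1 = -1.
Assume b_m = m^2 + m − 1.
Then b_{m+1} = b_m + (2m + 2) = (m^2 + m − 1) + (2m + 2) = m^2 + 3m + 1,
and (m+1)^2 + (m+1) − 1 = m^2 + 3m + 1.
Hence b_k = k^2 + k − 1 for every k ≥ 0, by induction.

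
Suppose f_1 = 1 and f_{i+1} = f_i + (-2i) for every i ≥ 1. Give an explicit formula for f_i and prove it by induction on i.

Claim: f_i = -i^2 + i + 1.

Base case: f_1 = 1, and -1^2 + 1 + 1 = 1.
Assume f_j = -j^2 + j + 1.
Then f_{j+1} = f_j + (-2j) = (-j^2 + j + 1) + (-2j) = -j^2 − j + 1,
and -(j+1)^2 + (j+1) + 1 = -j^2 − j + 1.
Hence f_i = -i^2 + i + 1 for every i ≥ 1, by induction.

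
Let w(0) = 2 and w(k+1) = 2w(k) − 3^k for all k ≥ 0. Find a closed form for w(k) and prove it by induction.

Claim: w(k) = 3·2^k − 3^k.

Base case: w(0) = 2, and 3·2^0 − 3^0 = 3 − 1 = 2.
Assume w(r) = 3·2^r − 3^r for some r ≥ 0.
Then w(r+1) = 2w(r) − 3^r = 2·(3·2^r − 3^r) − 3^r = 3·2^{r+1} − 2·3^r − 3^r = 3·2^{r+1} − 3·3^r = 3·2^{r+1} − 3^{r+1}.
So the formula holds for r+1, and by induction w(k) = 3·2^k − 3^k for all k ≥ 0.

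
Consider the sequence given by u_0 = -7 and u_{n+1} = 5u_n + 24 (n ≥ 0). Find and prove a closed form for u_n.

Claim: u_n = -5^n − 6.

Base case: u_0 = -7, and -5^0 − 6 = -1 − 6 = -7.
Assume u_j = -5^j − 6 for some j ≥ 0.
Then u_{j+1} = 5u_j + 24 = 5·(-5^j − 6) + 24 = -5^{j+1} − 30 + 24 = -5^{j+1} − 6.
So the formula holds for j+1, and by induction u_n = -5^n − 6 for all n ≥ 0.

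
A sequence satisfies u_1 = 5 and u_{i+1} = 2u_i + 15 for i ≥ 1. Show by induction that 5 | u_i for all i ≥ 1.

Base case: u_1 = 5 = 5·1, so 5 | u_1.
Assume 5 | u_j, so u_j = 5t for some integer t.
Then u_{j+1} = 2u_j + 15 = 2·(5t) + 15 = 5(2t + 3), so 5 | u_{j+1}.
Hence 5 | u_i for every i ≥ 1, by induction.

5 | u_i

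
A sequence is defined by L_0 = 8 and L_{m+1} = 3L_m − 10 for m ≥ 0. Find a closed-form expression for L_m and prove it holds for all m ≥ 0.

Claim: L_m = 3^{m+1} + 5.

Base case: L_0 = 8, and 3^{0+1} + 5 = 3 + 5 = 8.
Assume L_r = 3^{r+1} + 5 for some r ≥ 0.
Then L_{r+1} = 3L_r − 10 = 3·(3^{r+1} + 5) − 10 = 3^{r+2} + 15 − 10 = 3^{r+2} + 5.
By induction, L_m = 3^{m+1} + 5 for all m ≥ 0.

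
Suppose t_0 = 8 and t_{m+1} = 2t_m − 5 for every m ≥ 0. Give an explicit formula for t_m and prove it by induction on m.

Claim: t_m = 3·2^m + 5.

Base case: t_0 = 8, and 3·2^0 + 5 = 3 + 5 = 8.
Assume t_r = 3·2^r + 5 for some r ≥ 0.
Then t_{r+1} = 2t_r − 5 = 2·(3·2^r + 5) − 5 = 6·2^r + 10 − 5 = 3·2^{r+1} + 5.
This completes the inductive step, so t_m = 3·2^m + 5 for all m ≥ 0.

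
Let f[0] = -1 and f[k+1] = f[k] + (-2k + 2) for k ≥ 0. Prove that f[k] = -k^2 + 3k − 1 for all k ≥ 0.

Base case: f[0] = -1, and -0^2 + 3·0 − 1 = -1.
Assume f[r] = -r^2 + 3r − 1.
Then f[r+1] = f[r] + (-2r + 2) = (-r^2 + 3r − 1) + (-2r + 2) = -r^2 + r + 1,
and -(r+1)^2 + 3·(r+1) − 1 = -r^2 + r + 1.
Hence f[k] = -k^2 + 3k − 1 for every k ≥ 0, by induction.

f[k] = -k^2 + 3k − 1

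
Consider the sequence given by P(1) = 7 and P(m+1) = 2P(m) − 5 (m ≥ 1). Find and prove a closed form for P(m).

Claim: P(m) = 2^m + 5.

Base case: P(1) = 7, and 2^1 + 5 = 2 + 5 = 7.
Assume P(k) = 2^k + 5 for some k ≥ 1.
Then P(k+1) = 2P(k) − 5 = 2·(2^k + 5) − 5 = 2^{k+1} + 10 − 5 = 2^{k+1} + 5.
By induction, P(m) = 2^m + 5 for all m ≥ 1.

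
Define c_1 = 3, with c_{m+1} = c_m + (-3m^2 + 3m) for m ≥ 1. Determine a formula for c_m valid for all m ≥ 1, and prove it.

Claim: c_m = -m^3 + 3m^2 − 2m + 3.

Base case: c_1 = 3, and -1^3 + 3·1^2 − 2·1 + 3 = 3.
Assume c_j = -j^3 + 3j^2 − 2j + 3.
Then c_{j+1} = c_j + (-3j^2 + 3j) = (-j^3 + 3j^2 − 2j + 3) + (-3j^2 + 3j) = -j^3 + j + 3,
and -(j+1)^3 + 3·(j+1)^2 − 2·(j+1) + 3 = -j^3 + j + 3.
By induction, c_m = -m^3 + 3m^2 − 2m + 3 for all m ≥ 1.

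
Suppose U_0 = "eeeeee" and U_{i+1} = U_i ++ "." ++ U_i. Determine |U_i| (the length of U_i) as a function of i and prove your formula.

Claim: |U_i| = 7·2^i − 1.

Base case: |U_0| = 6, and 7·2^0 − 1 = 6.
Assume |U_r| = 7·2^r − 1.
Then |U_{r+1}| = |U_r| + 1 + |U_r| = 2|U_r| + 1 = 2(7·2^r − 1) + 1 = 7·2^{r+1} − 2 + 1 = 7·2^{r+1} − 1.
So the formula holds for r+1, and by induction |U_i| = 7·2^i − 1 for all i ≥ 0.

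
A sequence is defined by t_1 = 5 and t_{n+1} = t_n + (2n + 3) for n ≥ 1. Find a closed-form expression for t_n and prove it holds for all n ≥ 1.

Claim: t_n = n^2 + 2n + 2.

Base case: t_1 = 5, and 1^2 + 2·1 + 2 = 5.
Assume t_k = k^2 + 2k + 2.
Then t_{k+1} = t_k + (2k + 3) = (k^2 + 2k + 2) + (2k + 3) = k^2 + 4k + 5,
and (k+1)^2 + 2·(k+1) + 2 = k^2 + 4k + 5.
Hence t_n = n^2 + 2n + 2 for every n ≥ 1, by induction.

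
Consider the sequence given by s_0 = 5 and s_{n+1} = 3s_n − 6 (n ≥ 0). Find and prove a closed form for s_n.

Claim: s_n = 2·3^n + 3.

Base case: s_0 = 5, and 2·3^0 + 3 = 2 + 3 = 5.
Assume s_j = 2·3^j + 3 for some j ≥ 0.
Then s_{j+1} = 3s_j − 6 = 3·(2·3^j + 3) − 6 = 6·3^j + 9 − 6 = 2·3^{j+1} + 3.
So the formula holds for j+1, and by induction s_n = 2·3^n + 3 for all n ≥ 0.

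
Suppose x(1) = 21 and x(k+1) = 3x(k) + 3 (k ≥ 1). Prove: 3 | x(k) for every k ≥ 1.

Base case: x(1) = 21 = 3·7, so 3 | x(1).
Assume 3 | x(r), so x(r) = 3t for some integer t.
Then x(r+1) = 3x(r) + 3 = 3·(3t) + 3 = 3(3t + 1), so 3 | x(r+1).
So the property holds for r+1, and by induction 3 | x(k) for all k ≥ 1.

3 | x(k)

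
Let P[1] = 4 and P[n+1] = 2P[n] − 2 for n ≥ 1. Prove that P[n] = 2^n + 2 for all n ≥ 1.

Base case: P[1] = 4, and 2^1 + 2 = 2 + 2 = 4.
Assume P[k] = 2^k + 2 for some k ≥ 1.
Then P[k+1] = 2P[k] − 2 = 2·(2^k + 2) − 2 = 2^{k+1} + 4 − 2 = 2^{k+1} + 2.
Hence P[n] = 2^n + 2 for every n ≥ 1, by induction.

P[n] = 2^n + 2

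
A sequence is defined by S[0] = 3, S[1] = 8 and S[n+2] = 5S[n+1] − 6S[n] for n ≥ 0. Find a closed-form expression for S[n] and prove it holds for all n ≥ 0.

Claim: S[n] = 2·3^n + 2^n.

Base cases: S[0] = 3 and 2·3^0 + 2^0 = 3; S[1] = 8 and 2·3^1 + 2^1 = 8.
Assume S[j] = 2·3^j + 2^j for all 0 ≤ j ≤ r, where r ≥ 1.
Then S[r+1] = 5S[r] − 6S[r−1] = 5·(2·3^r + 2^r) − 6·(2·3^{r−1} + 2^{r−1}) = 2·(5·3 − 6)3^{r−1} + (5·2 − 6)2^{r−1} = 18·3^{r−1} + 4·2^{r−1} = 2·3^{r+1} + 2^{r+1}.
Hence S[n] = 2·3^n + 2^n for every n ≥ 0, by strong induction.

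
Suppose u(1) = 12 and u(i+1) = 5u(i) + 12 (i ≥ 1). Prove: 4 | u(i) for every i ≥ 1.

Base case: u(1) = 12 = 4·3, so 4 | u(1).
Assume 4 | u(m), so u(m) = 4t for some integer t.
Then u(m+1) = 5u(m) + 12 = 5·(4t) + 12 = 4(5t + 3), so 4 | u(m+1).
By induction, 4 | u(i) for all i ≥ 1.

4 | u(i)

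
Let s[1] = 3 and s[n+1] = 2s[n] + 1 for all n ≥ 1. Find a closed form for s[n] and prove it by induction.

Claim: s[n] = 2^{n+1} − 1.

Base case: s[1] = 3, and 2^{1+1} − 1 = 4 − 1 = 3.
Assume s[m] = 2^{m+1} − 1 for some m ≥ 1.
Then s[m+1] = 2s[m] + 1 = 2·(2^{m+1} − 1) + 1 = 2^{m+2} − 2 + 1 = 2^{m+2} − 1.
By induction, s[n] = 2^{n+1} − 1 for all n ≥ 1.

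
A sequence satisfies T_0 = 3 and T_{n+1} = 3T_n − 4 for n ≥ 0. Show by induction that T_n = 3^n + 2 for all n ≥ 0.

Base case: T_0 = 3, and 3^0 + 2 = 1 + 2 = 3.
Assume T_j = 3^j + 2 for some j ≥ 0.
Then T_{j+1} = 3T_j − 4 = 3·(3^j + 2) − 4 = 3^{j+1} + 6 − 4 = 3^{j+1} + 2.
By induction, T_n = 3^n + 2 for all n ≥ 0.

T_n = 3^n + 2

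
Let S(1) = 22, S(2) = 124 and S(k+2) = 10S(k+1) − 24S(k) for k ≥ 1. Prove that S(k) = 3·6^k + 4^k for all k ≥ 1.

Base cases: S(1) = 22 and 3·6^1 + 4^1 = 22; S(2) = 124 and 3·6^2 + 4^2 = 124.
Assume S(i) = 3·6^i + 4^i for all 1 ≤ i ≤ j, where j ≥ 2.
Then S(j+1) = 10S(j) − 24S(j−1) = 10·(3·6^j + 4^j) − 24·(3·6^{j−1} + 4^{j−1}) = 3·(10·6 − 24)6^{j−1} + (10·4 − 24)4^{j−1} = 108·6^{j−1} + 16·4^{j−1} = 3·6^{j+1} + 4^{j+1}.
This completes the inductive step, so S(k) = 3·6^k + 4^k for all k ≥ 1.

S(k) = 3·6^k + 4^k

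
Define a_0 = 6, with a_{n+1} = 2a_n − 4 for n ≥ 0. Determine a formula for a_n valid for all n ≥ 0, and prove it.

Claim: a_n = 2^{n+1} + 4.

Base case: a_0 = 6, and 2^{0+1} + 4 = 2 + 4 = 6.
Assume a_k = 2^{k+1} + 4 for some k ≥ 0.
Then a_{k+1} = 2a_k − 4 = 2·(2^{k+1} + 4) − 4 = 2^{k+2} + 8 − 4 = 2^{k+2} + 4.
So the formula holds for k+1, and by induction a_n = 2^{n+1} + 4 for all n ≥ 0.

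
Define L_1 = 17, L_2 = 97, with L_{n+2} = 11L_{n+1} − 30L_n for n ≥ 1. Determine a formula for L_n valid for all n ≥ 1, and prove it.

Claim: L_n = 5^n + 2·6^n.

Base cases: L_1 = 17 and 5^1 + 2·6^1 = 17; L_2 = 97 and 5^2 + 2·6^2 = 97.
Assume L_i = 5^i + 2·6^i for all 1 ≤ i ≤ j, where j ≥ 2.
Then L_{j+1} = 11L_j − 30L_{j−1} = 11·(5^j + 2·6^j) − 30·(5^{j−1} + 2·6^{j−1}) = (11·5 − 30)5^{j−1} + 2·(11·6 − 30)6^{j−1} = 25·5^{j−1} + 72·6^{j−1} = 5^{j+1} + 2·6^{j+1}.
So the formula holds for j+1, and by strong induction L_n = 5^n + 2·6^n for all n ≥ 1.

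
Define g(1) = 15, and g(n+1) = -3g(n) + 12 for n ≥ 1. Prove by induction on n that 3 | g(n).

Base case: g(1) = 15 = 3·5, so 3 | g(1).
Assume 3 | g(j), so g(j) = 3t for some integer t.
Then g(j+1) = -3g(j) + 12 = -3·(3t) + 12 = 3(-3t + 4), so 3 | g(j+1).
This completes the inductive step, so 3 | g(n) for all n ≥ 1.

3 | g(n)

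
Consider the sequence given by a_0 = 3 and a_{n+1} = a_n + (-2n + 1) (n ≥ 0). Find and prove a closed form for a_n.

Claim: a_n = -n^2 + 2n + 3.

Base case: a_0 = 3, and -0^2 + 2·0 + 3 = 3.
Assume a_j = -j^2 + 2j + 3.
Then a_{j+1} = a_j + (-2j + 1) = (-j^2 + 2j + 3) + (-2j + 1) = -j^2 + 4,
and -(j+1)^2 + 2·(j+1) + 3 = -j^2 + 4.
This completes the inductive step, so a_n = -n^2 + 2n + 3 for all n ≥ 0.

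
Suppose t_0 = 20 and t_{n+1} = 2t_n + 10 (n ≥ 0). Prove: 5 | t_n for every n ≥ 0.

Base case: t_0 = 20 = 5·4, so 5 | t_0.
Assume 5 | t_j, so t_j = 5s for some integer s.
Then t_{j+1} = 2t_j + 10 = 2·(5s) + 10 = 5(2s + 2), so 5 | t_{j+1}.
Hence 5 | t_n for every n ≥ 0, by induction.

5 | t_n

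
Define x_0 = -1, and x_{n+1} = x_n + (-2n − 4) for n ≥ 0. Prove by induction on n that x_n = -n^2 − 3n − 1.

Base case: x_0 = -1, and -0^2 − 3·0 − 1 = -1.
Assume x_k = -k^2 − 3k − 1.
Then x_{k+1} = x_k + (-2k − 4) = (-k^2 − 3k − 1) + (-2k − 4) = -k^2 − 5k − 5,
and -(k+1)^2 − 3·(k+1) − 1 = -k^2 − 5k − 5.
Hence x_n = -n^2 − 3n − 1 for every n ≥ 0, by induction.

x_n = -n^2 − 3n − 1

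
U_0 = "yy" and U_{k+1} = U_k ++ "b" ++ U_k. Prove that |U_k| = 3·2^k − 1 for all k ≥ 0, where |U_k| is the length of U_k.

Base case: |U_0| = 2, and 3·2^0 − 1 = 2.
Assume |U_r| = 3·2^r − 1.
Then |U_{r+1}| = |U_r| + 1 + |U_r| = 2|U_r| + 1 = 2(3·2^r − 1) + 1 = 3·2^{r+1} − 2 + 1 = 3·2^{r+1} − 1.
This completes the inductive step, so |U_k| = 3·2^k − 1 for all k ≥ 0.

|U_k| = 3·2^k − 1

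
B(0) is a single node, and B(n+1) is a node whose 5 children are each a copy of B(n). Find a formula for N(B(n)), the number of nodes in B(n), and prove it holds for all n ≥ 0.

Claim: N(B(n)) = (5^{n+1} − 1)/4.

Base case: N(B(0)) = 1, and (5^{0+1} − 1)/4 = 1.
Assume N(B(j)) = (5^{j+1} − 1)/4.
Then N(B(j+1)) = 1 + 5N(B(j)) = 1 + 5·(5^{j+1} − 1)/4 = 1 + (5^{j+2} − 5)/4 = (4 + 5^{j+2} − 5)/4 = (5^{j+2} − 1)/4.
Hence N(B(n)) = (5^{n+1} − 1)/4 for every n ≥ 0, by induction.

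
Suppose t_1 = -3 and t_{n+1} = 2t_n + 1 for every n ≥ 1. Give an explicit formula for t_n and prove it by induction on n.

Claim: t_n = -2^n − 1.

Base case: t_1 = -3, and -2^1 − 1 = -2 − 1 = -3.
Assume t_r = -2^r − 1 for some r ≥ 1.
Then t_{r+1} = 2t_r + 1 = 2·(-2^r − 1) + 1 = -2^{r+1} − 2 + 1 = -2^{r+1} − 1.
This completes the inductive step, so t_n = -2^n − 1 for all n ≥ 1.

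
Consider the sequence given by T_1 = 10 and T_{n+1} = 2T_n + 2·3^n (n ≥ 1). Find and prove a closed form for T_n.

Claim: T_n = 2·2^n + 2·3^n.

Base case: T_1 = 10, and 2·2^1 + 2·3^1 = 4 + 6 = 10.
Assume T_k = 2·2^k + 2·3^k for some k ≥ 1.
Then T_{k+1} = 2T_k + 2·3^k = 2·(2·2^k + 2·3^k) + 2·3^k = 2·2^{k+1} + 4·3^k + 2·3^k = 2·2^{k+1} + 6·3^k = 2·2^{k+1} + 2·3^{k+1}.
So the formula holds for k+1, and by induction T_n = 2·2^n + 2·3^n for all n ≥ 1.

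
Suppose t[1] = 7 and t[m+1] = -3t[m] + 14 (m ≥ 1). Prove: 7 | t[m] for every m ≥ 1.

Base case: t[1] = 7 = 7·1, so 7 | t[1].
Assume 7 | t[j], so t[j] = 7s for some integer s.
Then t[j+1] = -3t[j] + 14 = -3·(7s) + 14 = 7(-3s + 2), so 7 | t[j+1].
This completes the inductive step, so 7 | t[m] for all m ≥ 1.

7 | t[m]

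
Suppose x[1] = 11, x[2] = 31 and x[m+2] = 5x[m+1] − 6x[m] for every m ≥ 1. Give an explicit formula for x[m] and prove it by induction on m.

Claim: x[m] = 3·3^m + 2^m.

Base cases: x[1] = 11 and 3·3^1 + 2^1 = 11; x[2] = 31 and 3·3^2 + 2^2 = 31.
Assume x[i] = 3·3^i + 2^i for all 1 ≤ i ≤ j, where j ≥ 2.
Then x[j+1] = 5x[j] − 6x[j−1] = 5·(3·3^j + 2^j) − 6·(3·3^{j−1} + 2^{j−1}) = 3·(5·3 − 6)3^{j−1} + (5·2 − 6)2^{j−1} = 27·3^{j−1} + 4·2^{j−1} = 3·3^{j+1} + 2^{j+1}.
So the formula holds for j+1, and by strong induction x[m] = 3·3^m + 2^m for all m ≥ 1.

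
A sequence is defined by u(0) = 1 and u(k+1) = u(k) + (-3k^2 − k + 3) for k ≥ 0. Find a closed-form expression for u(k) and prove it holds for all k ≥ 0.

Claim: u(k) = -k^3 + k^2 + 3k + 1.

Base case: u(0) = 1, and -0^3 + 0^2 + 3·0 + 1 = 1.
Assume u(r) = -r^3 + r^2 + 3r + 1.
Then u(r+1) = u(r) + (-3r^2 − r + 3) = (-r^3 + r^2 + 3r + 1) + (-3r^2 − r + 3) = -r^3 − 2r^2 + 2r + 4,
and -(r+1)^3 + (r+1)^2 + 3·(r+1) + 1 = -r^3 − 2r^2 + 2r + 4.
By induction, u(k) = -k^3 + k^2 + 3k + 1 for all k ≥ 0.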